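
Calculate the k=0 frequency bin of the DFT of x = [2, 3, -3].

X[0] = Σ(n=0 to 2) x[n] · ω_3^0 = Σ x[n]
= (2) + (3) + (-3)

X[0] = 2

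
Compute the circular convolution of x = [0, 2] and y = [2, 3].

(x ⊛ y)[n] = Σ(m=0 to 1) x[m] · y[(n-m) mod 2]

Computing each output sample:
(x ⊛ y)[0] = 6
(x ⊛ y)[1] = 4

x ⊛ y = [6, 4]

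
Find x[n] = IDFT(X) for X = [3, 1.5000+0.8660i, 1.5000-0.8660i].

x[n] = (1/3) Σ(k=0 to 2) X[k] · e^(2πikn/3)

Computing each x[n]:
x[0] = 2
x[1] = 0
x[2] = 1

x = [2, 0, 1]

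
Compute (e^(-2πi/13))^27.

Since ω_13^13 = 1, powers reduce modulo 13.
27 mod 13 = 1
So ω_13^27 = ω_13^1 = e^(-2πi·1/13)

ω_13^27 = ω_13^1 = 0.8855-0.4647i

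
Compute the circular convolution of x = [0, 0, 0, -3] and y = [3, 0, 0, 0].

(x ⊛ y)[n] = Σ(m=0 to 3) x[m] · y[(n-m) mod 4]

Computing each output sample:
(x ⊛ y)[0] = 0
(x ⊛ y)[1] = 0
(x ⊛ y)[2] = 0
(x ⊛ y)[3] = -9

x ⊛ y = [0, 0, 0, -9]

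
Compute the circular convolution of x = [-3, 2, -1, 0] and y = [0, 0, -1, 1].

(x ⊛ y)[n] = Σ(m=0 to 3) x[m] · y[(n-m) mod 4]

Computing each output sample:
(x ⊛ y)[0] = 3
(x ⊛ y)[1] = -1
(x ⊛ y)[2] = 3
(x ⊛ y)[3] = -5

x ⊛ y = [3, -1, 3, -5]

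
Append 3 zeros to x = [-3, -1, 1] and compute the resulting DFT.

Original 3-point DFT: [-3, -3.0000+1.7321i, -3.0000-1.7321i]
Zero-padded 6-point DFT provides frequency interpolation.

DFT_6([x, 0, ...]) = [-3, -4, -3.0000+1.7321i, -1, -3.0000-1.7321i, -4]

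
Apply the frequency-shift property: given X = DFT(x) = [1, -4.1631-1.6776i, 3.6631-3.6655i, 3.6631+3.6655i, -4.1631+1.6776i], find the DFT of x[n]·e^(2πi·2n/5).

Modulation property: DFT(ω_5^(-2n)·x[n]) = X[(k-2) mod 5], so circularly shift X by 2 positions.

X[k-2] = [3.6631+3.6655i, -4.1631+1.6776i, 1, -4.1631-1.6776i, 3.6631-3.6655i]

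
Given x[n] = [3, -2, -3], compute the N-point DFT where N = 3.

X[k] = Σ(n=0 to 2) x[n] · ω_3^(nk)
where ω_3 = e^(-2πi/3)

Computing each X[k]:
X[0] = -2
X[1] = 5.5000-0.8660i
X[2] = 5.5000+0.8660i

X = [-2, 5.5000-0.8660i, 5.5000+0.8660i]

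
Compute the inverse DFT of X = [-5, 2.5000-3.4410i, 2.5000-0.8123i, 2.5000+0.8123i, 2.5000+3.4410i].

x[n] = (1/5) Σ(k=0 to 4) X[k] · e^(2πikn/5)

Computing each x[n]:
x[0] = 1
x[1] = 0
x[2] = -1
x[3] = -2
x[4] = -3

x = [1, 0, -1, -2, -3]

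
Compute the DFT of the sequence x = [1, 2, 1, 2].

X[k] = Σ(n=0 to 3) x[n] · ω_4^(nk)
where ω_4 = e^(-2πi/4)

Computing each X[k]:
X[0] = 6
X[1] = 0
X[2] = -2
X[3] = 0

X = [6, 0, -2, 0]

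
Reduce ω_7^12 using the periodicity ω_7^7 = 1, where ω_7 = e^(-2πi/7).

Since ω_7^7 = 1, powers reduce modulo 7.
12 mod 7 = 5
So ω_7^12 = ω_7^5 = e^(-2πi·5/7)

ω_7^12 = ω_7^5 = -0.2225+0.9749i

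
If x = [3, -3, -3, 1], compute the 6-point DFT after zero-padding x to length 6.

Original 4-point DFT: [-2, 6+4i, 2, 6-4i]
Zero-padded 6-point DFT provides frequency interpolation.

DFT_6([x, 0, ...]) = [-2, 2.0000+5.1962i, 7, 2, 7, 2.0000-5.1962i]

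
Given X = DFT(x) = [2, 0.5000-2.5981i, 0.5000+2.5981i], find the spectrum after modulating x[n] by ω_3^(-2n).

Modulation property: DFT(ω_3^(-2n)·x[n]) = X[(k-2) mod 3], so circularly shift X by 2 positions.

X[k-2] = [0.5000-2.5981i, 0.5000+2.5981i, 2]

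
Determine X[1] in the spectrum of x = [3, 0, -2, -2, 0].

X[1] = Σ(n=0 to 4) x[n] · ω_5^(1n) where ω_5 = e^(-2πi/5)
= (3)·ω_5^0 + (0)·ω_5^1 + (-2)·ω_5^2 + (-2)·ω_5^3 + (0)·ω_5^4

X[1] = 6.2361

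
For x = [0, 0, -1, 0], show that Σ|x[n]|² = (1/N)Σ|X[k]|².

Time domain:
Σ|x[n]|² = |0|² + |0|² + |-1|² + |0|² = 1.0000

Frequency domain:
(1/4)Σ|X[k]|² = (1/4)(|-1|² + |1|² + |-1|² + |1|²) = (1/4)·4.0000 = 1.0000

Both sides agree, confirming Parseval's theorem.

Σ|x[n]|² = (1/N)Σ|X[k]|² = 1.0000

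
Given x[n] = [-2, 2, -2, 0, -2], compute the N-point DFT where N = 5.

X[k] = Σ(n=0 to 4) x[n] · ω_5^(nk)
where ω_5 = e^(-2πi/5)

Computing each X[k]:
X[0] = -4
X[1] = -0.3820-2.6287i
X[2] = -2.6180-4.2533i
X[3] = -2.6180+4.2533i
X[4] = -0.3820+2.6287i

X = [-4, -0.3820-2.6287i, -2.6180-4.2533i, -2.6180+4.2533i, -0.3820+2.6287i]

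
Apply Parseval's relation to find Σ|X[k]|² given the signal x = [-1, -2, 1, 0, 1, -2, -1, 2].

Parseval: Σ|x[n]|² = (1/N)Σ|X[k]|², so Σ|X[k]|² = N·Σ|x[n]|² = 8·16.0000

Σ|X[k]|² = N·Σ|x[n]|² = 8·16.0000 = 128.0000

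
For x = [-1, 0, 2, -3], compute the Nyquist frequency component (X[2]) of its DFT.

X[2] = Σ(n=0 to 3) x[n] · ω_4^(2n) where ω_4 = e^(-2πi/4)
= (-1)·ω_4^0 + (0)·ω_4^2 + (2)·ω_4^4 + (-3)·ω_4^6

X[2] = 4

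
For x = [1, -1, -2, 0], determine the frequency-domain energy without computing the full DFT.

Parseval: Σ|x[n]|² = (1/N)Σ|X[k]|², so Σ|X[k]|² = N·Σ|x[n]|² = 4·6.0000

Σ|X[k]|² = N·Σ|x[n]|² = 4·6.0000 = 24.0000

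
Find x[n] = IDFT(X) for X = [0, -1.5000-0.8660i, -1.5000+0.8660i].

x[n] = (1/3) Σ(k=0 to 2) X[k] · e^(2πikn/3)

Computing each x[n]:
x[0] = -1
x[1] = 1
x[2] = 0

x = [-1, 1, 0]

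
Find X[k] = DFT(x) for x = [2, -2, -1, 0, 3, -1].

X[k] = Σ(n=0 to 5) x[n] · ω_6^(nk)
where ω_6 = e^(-2πi/6)

Computing each X[k]:
X[0] = 1
X[1] = -0.5000+4.3301i
X[2] = 2.5000-2.5981i
X[3] = 7
X[4] = 2.5000+2.5981i
X[5] = -0.5000-4.3301i

X = [1, -0.5000+4.3301i, 2.5000-2.5981i, 7, 2.5000+2.5981i, -0.5000-4.3301i]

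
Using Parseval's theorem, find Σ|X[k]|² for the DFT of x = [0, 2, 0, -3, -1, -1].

Parseval: Σ|x[n]|² = (1/N)Σ|X[k]|², so Σ|X[k]|² = N·Σ|x[n]|² = 6·15.0000

Σ|X[k]|² = N·Σ|x[n]|² = 6·15.0000 = 90.0000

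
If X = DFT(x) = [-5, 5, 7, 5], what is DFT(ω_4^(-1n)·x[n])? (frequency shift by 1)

Modulation property: DFT(ω_4^(-1n)·x[n]) = X[(k-1) mod 4], so circularly shift X by 1 positions.

X[k-1] = [5, -5, 5, 7]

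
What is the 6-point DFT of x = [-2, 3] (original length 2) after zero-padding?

Original 2-point DFT: [1, -5]
Zero-padded 6-point DFT provides frequency interpolation.

DFT_6([x, 0, ...]) = [1, -0.5000-2.5981i, -3.5000-2.5981i, -5, -3.5000+2.5981i, -0.5000+2.5981i]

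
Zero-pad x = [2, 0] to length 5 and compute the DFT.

Original 2-point DFT: [2, 2]
Zero-padded 5-point DFT provides frequency interpolation.

DFT_5([x, 0, ...]) = [2, 2, 2, 2, 2]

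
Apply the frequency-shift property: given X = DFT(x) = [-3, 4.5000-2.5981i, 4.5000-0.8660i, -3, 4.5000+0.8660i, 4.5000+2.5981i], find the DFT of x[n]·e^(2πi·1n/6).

Modulation property: DFT(ω_6^(-1n)·x[n]) = X[(k-1) mod 6], so circularly shift X by 1 positions.

X[k-1] = [4.5000+2.5981i, -3, 4.5000-2.5981i, 4.5000-0.8660i, -3, 4.5000+0.8660i]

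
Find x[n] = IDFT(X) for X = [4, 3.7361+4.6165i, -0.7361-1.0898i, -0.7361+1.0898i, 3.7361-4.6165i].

x[n] = (1/5) Σ(k=0 to 4) X[k] · e^(2πikn/5)

Computing each x[n]:
x[0] = 2
x[1] = 0
x[2] = -2
x[3] = 1
x[4] = 3

x = [2, 0, -2, 1, 3]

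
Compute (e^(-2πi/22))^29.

Since ω_22^22 = 1, powers reduce modulo 22.
29 mod 22 = 7
So ω_22^29 = ω_22^7 = e^(-2πi·7/22)

ω_22^29 = ω_22^7 = -0.4154-0.9096i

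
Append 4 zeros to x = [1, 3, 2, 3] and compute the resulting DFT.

Original 4-point DFT: [9, -1, -3, -1]
Zero-padded 8-point DFT provides frequency interpolation.

DFT_8([x, 0, ...]) = [9, 1.0000-6.2426i, -1, 1.0000-2.2426i, -3, 1.0000+2.2426i, -1, 1.0000+6.2426i]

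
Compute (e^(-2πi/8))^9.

Since ω_8^8 = 1, powers reduce modulo 8.
9 mod 8 = 1
So ω_8^9 = ω_8^1 = e^(-2πi·1/8)

ω_8^9 = ω_8^1 = 0.7071-0.7071i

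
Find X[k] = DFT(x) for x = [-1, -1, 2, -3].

X[k] = Σ(n=0 to 3) x[n] · ω_4^(nk)
where ω_4 = e^(-2πi/4)

Computing each X[k]:
X[0] = -3
X[1] = -3-2i
X[2] = 5
X[3] = -3+2i

X = [-3, -3-2i, 5, -3+2i]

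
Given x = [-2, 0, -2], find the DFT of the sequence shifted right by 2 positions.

Time shift by 2: X_shifted[k] = ω_3^(2k) · X[k]
Shifted x = [0, -2, -2]

DFT(x[n-2]) = [-4, 2, 2]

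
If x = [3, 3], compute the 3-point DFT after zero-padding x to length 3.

Original 2-point DFT: [6, 0]
Zero-padded 3-point DFT provides frequency interpolation.

DFT_3([x, 0, ...]) = [6, 1.5000-2.5981i, 1.5000+2.5981i]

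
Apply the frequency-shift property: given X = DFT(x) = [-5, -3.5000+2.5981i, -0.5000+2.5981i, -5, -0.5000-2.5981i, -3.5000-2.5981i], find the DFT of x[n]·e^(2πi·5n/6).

Modulation property: DFT(ω_6^(-5n)·x[n]) = X[(k-5) mod 6], so circularly shift X by 5 positions.

X[k-5] = [-3.5000+2.5981i, -0.5000+2.5981i, -5, -0.5000-2.5981i, -3.5000-2.5981i, -5]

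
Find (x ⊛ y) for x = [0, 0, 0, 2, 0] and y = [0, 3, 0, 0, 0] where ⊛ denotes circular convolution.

(x ⊛ y)[n] = Σ(m=0 to 4) x[m] · y[(n-m) mod 5]

Computing each output sample:
(x ⊛ y)[0] = 0
(x ⊛ y)[1] = 0
(x ⊛ y)[2] = 0
(x ⊛ y)[3] = 0
(x ⊛ y)[4] = 6

x ⊛ y = [0, 0, 0, 0, 6]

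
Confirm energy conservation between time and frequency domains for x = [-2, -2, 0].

Time domain:
Σ|x[n]|² = |-2|² + |-2|² + |0|² = 8.0000

Frequency domain:
(1/3)Σ|X[k]|² = (1/3)(|-4|² + |-1.0000+1.7321i|² + |-1.0000-1.7321i|²) = (1/3)·24.0000 = 8.0000

Both sides agree, confirming Parseval's theorem.

Σ|x[n]|² = (1/N)Σ|X[k]|² = 8.0000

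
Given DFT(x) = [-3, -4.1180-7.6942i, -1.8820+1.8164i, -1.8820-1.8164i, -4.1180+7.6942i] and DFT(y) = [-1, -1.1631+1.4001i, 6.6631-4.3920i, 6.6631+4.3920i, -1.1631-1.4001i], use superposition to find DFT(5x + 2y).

By linearity: DFT(5x + 2y) = 5·DFT(x) + 2·DFT(y)
= 5·[-3, -4.1180-7.6942i, -1.8820+1.8164i, -1.8820-1.8164i, -4.1180+7.6942i] + 2·[-1, -1.1631+1.4001i, 6.6631-4.3920i, 6.6631+4.3920i, -1.1631-1.4001i]

Computing element-wise:
Z[0] = 5·(-3) + 2·(-1) = -17
Z[1] = 5·(-4.1180-7.6942i) + 2·(-1.1631+1.4001i) = -22.9162-35.6708i
Z[2] = 5·(-1.8820+1.8164i) + 2·(6.6631-4.3920i) = 3.9162+0.2980i
Z[3] = 5·(-1.8820-1.8164i) + 2·(6.6631+4.3920i) = 3.9162-0.2980i
Z[4] = 5·(-4.1180+7.6942i) + 2·(-1.1631-1.4001i) = -22.9162+35.6708i

DFT(5x + 2y) = 5·X + 2·Y = [-17, -22.9162-35.6708i, 3.9162+0.2980i, 3.9162-0.2980i, -22.9162+35.6708i]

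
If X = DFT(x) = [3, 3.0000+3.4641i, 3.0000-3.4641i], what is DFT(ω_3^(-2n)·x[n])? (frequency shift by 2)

Modulation property: DFT(ω_3^(-2n)·x[n]) = X[(k-2) mod 3], so circularly shift X by 2 positions.

X[k-2] = [3.0000+3.4641i, 3.0000-3.4641i, 3]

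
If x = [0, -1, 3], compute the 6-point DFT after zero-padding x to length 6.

Original 3-point DFT: [2, -1.0000+3.4641i, -1.0000-3.4641i]
Zero-padded 6-point DFT provides frequency interpolation.

DFT_6([x, 0, ...]) = [2, -2.0000-1.7321i, -1.0000+3.4641i, 4, -1.0000-3.4641i, -2.0000+1.7321i]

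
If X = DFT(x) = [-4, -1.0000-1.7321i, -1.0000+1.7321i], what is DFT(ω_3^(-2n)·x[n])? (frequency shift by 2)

Modulation property: DFT(ω_3^(-2n)·x[n]) = X[(k-2) mod 3], so circularly shift X by 2 positions.

X[k-2] = [-1.0000-1.7321i, -1.0000+1.7321i, -4]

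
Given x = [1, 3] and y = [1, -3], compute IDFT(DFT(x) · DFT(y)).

(x ⊛ y)[n] = Σ(m=0 to 1) x[m] · y[(n-m) mod 2]

Computing each output sample:
(x ⊛ y)[0] = -8
(x ⊛ y)[1] = 0

x ⊛ y = [-8, 0]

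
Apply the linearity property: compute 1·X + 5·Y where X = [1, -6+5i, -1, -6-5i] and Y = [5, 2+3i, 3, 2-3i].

By linearity: DFT(1x + 5y) = 1·DFT(x) + 5·DFT(y)
= 1·[1, -6+5i, -1, -6-5i] + 5·[5, 2+3i, 3, 2-3i]

Computing element-wise:
Z[0] = 1·(1) + 5·(5) = 26
Z[1] = 1·(-6+5i) + 5·(2+3i) = 4+20i
Z[2] = 1·(-1) + 5·(3) = 14
Z[3] = 1·(-6-5i) + 5·(2-3i) = 4-20i

DFT(1x + 5y) = 1·X + 5·Y = [26, 4+20i, 14, 4-20i]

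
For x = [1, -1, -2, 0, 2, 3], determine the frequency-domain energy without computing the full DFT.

Parseval: Σ|x[n]|² = (1/N)Σ|X[k]|², so Σ|X[k]|² = N·Σ|x[n]|² = 6·19.0000

Σ|X[k]|² = N·Σ|x[n]|² = 6·19.0000 = 114.0000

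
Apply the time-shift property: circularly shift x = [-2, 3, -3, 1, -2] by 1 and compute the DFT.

Time shift by 1: X_shifted[k] = ω_5^(1k) · X[k]
Shifted x = [-2, -2, 3, -3, 1]

DFT(x[n-1]) = [-3, -2.3090-0.6735i, -1.1910+7.4697i, -1.1910-7.4697i, -2.3090+0.6735i]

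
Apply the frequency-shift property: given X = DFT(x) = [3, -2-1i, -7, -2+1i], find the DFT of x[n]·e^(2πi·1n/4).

Modulation property: DFT(ω_4^(-1n)·x[n]) = X[(k-1) mod 4], so circularly shift X by 1 positions.

X[k-1] = [-2+1i, 3, -2-1i, -7]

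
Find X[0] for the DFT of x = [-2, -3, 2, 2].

X[0] = Σ(n=0 to 3) x[n] · ω_4^0 = Σ x[n]
= (-2) + (-3) + (2) + (2)

X[0] = -1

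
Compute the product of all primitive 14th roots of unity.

The primitive 14th roots of unity are ω_14^k for k coprime to 14: k ∈ {1, 3, 5, 9, 11, 13}
Their product equals the constant term of the cyclotomic polynomial Φ_14(x) up to sign.
For n ≥ 3, the product of all primitive nth roots of unity is 1. (For n=1 it is 1; for n=2 it is -1.)

1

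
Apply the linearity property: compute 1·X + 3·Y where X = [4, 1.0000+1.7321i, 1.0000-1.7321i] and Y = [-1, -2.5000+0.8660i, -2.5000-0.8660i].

By linearity: DFT(1x + 3y) = 1·DFT(x) + 3·DFT(y)
= 1·[4, 1.0000+1.7321i, 1.0000-1.7321i] + 3·[-1, -2.5000+0.8660i, -2.5000-0.8660i]

Computing element-wise:
Z[0] = 1·(4) + 3·(-1) = 1
Z[1] = 1·(1.0000+1.7321i) + 3·(-2.5000+0.8660i) = -6.5000+4.3301i
Z[2] = 1·(1.0000-1.7321i) + 3·(-2.5000-0.8660i) = -6.5000-4.3301i

DFT(1x + 3y) = 1·X + 3·Y = [1, -6.5000+4.3301i, -6.5000-4.3301i]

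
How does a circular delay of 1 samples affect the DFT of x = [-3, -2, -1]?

Time shift by 1: X_shifted[k] = ω_3^(1k) · X[k]
Shifted x = [-1, -3, -2]

DFT(x[n-1]) = [-6, 1.5000+0.8660i, 1.5000-0.8660i]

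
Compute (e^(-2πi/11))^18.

Since ω_11^11 = 1, powers reduce modulo 11.
18 mod 11 = 7
So ω_11^18 = ω_11^7 = e^(-2πi·7/11)

ω_11^18 = ω_11^7 = -0.6549+0.7557i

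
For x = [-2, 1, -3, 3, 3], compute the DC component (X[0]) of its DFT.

X[0] = Σ(n=0 to 4) x[n] · ω_5^0 = Σ x[n]
= (-2) + (1) + (-3) + (3) + (3)

X[0] = 2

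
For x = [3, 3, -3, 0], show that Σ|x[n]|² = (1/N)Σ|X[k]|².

Time domain:
Σ|x[n]|² = |3|² + |3|² + |-3|² + |0|² = 27.0000

Frequency domain:
(1/4)Σ|X[k]|² = (1/4)(|3|² + |6-3i|² + |-3|² + |6+3i|²) = (1/4)·108.0000 = 27.0000

Both sides agree, confirming Parseval's theorem.

Σ|x[n]|² = (1/N)Σ|X[k]|² = 27.0000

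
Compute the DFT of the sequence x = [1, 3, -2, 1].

X[k] = Σ(n=0 to 3) x[n] · ω_4^(nk)
where ω_4 = e^(-2πi/4)

Computing each X[k]:
X[0] = 3
X[1] = 3-2i
X[2] = -5
X[3] = 3+2i

X = [3, 3-2i, -5, 3+2i]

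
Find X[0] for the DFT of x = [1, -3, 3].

X[0] = Σ(n=0 to 2) x[n] · ω_3^0 = Σ x[n]
= (1) + (-3) + (3)

X[0] = 1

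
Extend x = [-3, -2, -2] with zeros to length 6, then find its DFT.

Original 3-point DFT: [-7, -1, -1]
Zero-padded 6-point DFT provides frequency interpolation.

DFT_6([x, 0, ...]) = [-7, -3.0000+3.4641i, -1, -3, -1, -3.0000-3.4641i]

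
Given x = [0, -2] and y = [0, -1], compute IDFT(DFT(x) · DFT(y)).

(x ⊛ y)[n] = Σ(m=0 to 1) x[m] · y[(n-m) mod 2]

Computing each output sample:
(x ⊛ y)[0] = 2
(x ⊛ y)[1] = 0

x ⊛ y = [2, 0]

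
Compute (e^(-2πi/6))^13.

Since ω_6^6 = 1, powers reduce modulo 6.
13 mod 6 = 1
So ω_6^13 = ω_6^1 = e^(-2πi·1/6)

ω_6^13 = ω_6^1 = 0.5000-0.8660i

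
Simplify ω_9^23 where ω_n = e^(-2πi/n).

Since ω_9^9 = 1, powers reduce modulo 9.
23 mod 9 = 5
So ω_9^23 = ω_9^5 = e^(-2πi·5/9)

ω_9^23 = ω_9^5 = -0.9397+0.3420i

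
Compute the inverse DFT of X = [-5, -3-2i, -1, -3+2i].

x[n] = (1/4) Σ(k=0 to 3) X[k] · e^(2πikn/4)

Computing each x[n]:
x[0] = -3
x[1] = 0
x[2] = 0
x[3] = -2

x = [-3, 0, 0, -2]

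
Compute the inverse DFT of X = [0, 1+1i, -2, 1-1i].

x[n] = (1/4) Σ(k=0 to 3) X[k] · e^(2πikn/4)

Computing each x[n]:
x[0] = 0
x[1] = 0
x[2] = -1
x[3] = 1

x = [0, 0, -1, 1]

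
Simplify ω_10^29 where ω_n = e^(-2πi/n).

Since ω_10^10 = 1, powers reduce modulo 10.
29 mod 10 = 9
So ω_10^29 = ω_10^9 = e^(-2πi·9/10)

ω_10^29 = ω_10^9 = 0.8090+0.5878i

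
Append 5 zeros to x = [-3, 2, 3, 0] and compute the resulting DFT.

Original 4-point DFT: [2, -6-2i, -2, -6+2i]
Zero-padded 9-point DFT provides frequency interpolation.

DFT_9([x, 0, ...]) = [2, -0.9470-4.2400i, -5.4718-2.9957i, -5.5000+0.8660i, -2.5813+1.2443i, -2.5813-1.2443i, -5.5000-0.8660i, -5.4718+2.9957i, -0.9470+4.2400i]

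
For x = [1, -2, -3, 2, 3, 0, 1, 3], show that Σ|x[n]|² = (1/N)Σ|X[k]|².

Time domain:
Σ|x[n]|² = |1|² + |-2|² + |-3|² + |2|² + |3|² + |0|² + |1|² + |3|² = 37.0000

Frequency domain:
(1/8)Σ|X[k]|² = (1/8)(|5|² + |-2.7071+6.1213i|² + |6+7i|² + |-1.2929-1.8787i|² + |-1|² + |-1.2929+1.8787i|² + |6-7i|² + |-2.7071-6.1213i|²) = (1/8)·296.0000 = 37.0000

Both sides agree, confirming Parseval's theorem.

Σ|x[n]|² = (1/N)Σ|X[k]|² = 37.0000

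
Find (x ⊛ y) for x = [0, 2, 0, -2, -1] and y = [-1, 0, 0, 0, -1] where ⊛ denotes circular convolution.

(x ⊛ y)[n] = Σ(m=0 to 4) x[m] · y[(n-m) mod 5]

Computing each output sample:
(x ⊛ y)[0] = -2
(x ⊛ y)[1] = -2
(x ⊛ y)[2] = 2
(x ⊛ y)[3] = 3
(x ⊛ y)[4] = 1

x ⊛ y = [-2, -2, 2, 3, 1]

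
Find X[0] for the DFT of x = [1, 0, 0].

X[0] = Σ(n=0 to 2) x[n] · ω_3^0 = Σ x[n]
= (1) + (0) + (0)

X[0] = 1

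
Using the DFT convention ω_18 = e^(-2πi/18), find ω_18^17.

ω_18^17 = e^(-2πi·17/18)
= cos(-2π·17/18) + i·sin(-2π·17/18)
= cos(-34π/18) + i·sin(-34π/18)

ω_18^17 = cos(-34π/18) + i·sin(-34π/18) = 0.9397+0.3420i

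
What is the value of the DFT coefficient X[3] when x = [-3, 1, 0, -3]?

X[3] = Σ(n=0 to 3) x[n] · ω_4^(3n) where ω_4 = e^(-2πi/4)
= (-3)·ω_4^0 + (1)·ω_4^3 + (0)·ω_4^6 + (-3)·ω_4^9

X[3] = -3+4i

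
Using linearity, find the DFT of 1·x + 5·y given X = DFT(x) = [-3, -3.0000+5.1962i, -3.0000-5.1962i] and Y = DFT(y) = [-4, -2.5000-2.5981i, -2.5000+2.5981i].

By linearity: DFT(1x + 5y) = 1·DFT(x) + 5·DFT(y)
= 1·[-3, -3.0000+5.1962i, -3.0000-5.1962i] + 5·[-4, -2.5000-2.5981i, -2.5000+2.5981i]

Computing element-wise:
Z[0] = 1·(-3) + 5·(-4) = -23
Z[1] = 1·(-3.0000+5.1962i) + 5·(-2.5000-2.5981i) = -15.5000-7.7943i
Z[2] = 1·(-3.0000-5.1962i) + 5·(-2.5000+2.5981i) = -15.5000+7.7943i

DFT(1x + 5y) = 1·X + 5·Y = [-23, -15.5000-7.7943i, -15.5000+7.7943i]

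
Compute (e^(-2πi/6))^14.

Since ω_6^6 = 1, powers reduce modulo 6.
14 mod 6 = 2
So ω_6^14 = ω_6^2 = e^(-2πi·2/6)

ω_6^14 = ω_6^2 = -0.5000-0.8660i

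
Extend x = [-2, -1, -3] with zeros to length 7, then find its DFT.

Original 3-point DFT: [-6, -1.7321i, 1.7321i]
Zero-padded 7-point DFT provides frequency interpolation.

DFT_7([x, 0, ...]) = [-6, -1.9559+3.7066i, 0.9254-0.3267i, -2.9695-1.9116i, -2.9695+1.9116i, 0.9254+0.3267i, -1.9559-3.7066i]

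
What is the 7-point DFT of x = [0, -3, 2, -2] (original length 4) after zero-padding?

Original 4-point DFT: [-3, -2+1i, 7, -2-1i]
Zero-padded 7-point DFT provides frequency interpolation.

DFT_7([x, 0, ...]) = [-3, -0.5136+1.2634i, -2.3814+2.2289i, 4.3949+4.8152i, 4.3949-4.8152i, -2.3814-2.2289i, -0.5136-1.2634i]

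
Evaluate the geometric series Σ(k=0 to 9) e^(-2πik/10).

Sum of all nth roots of unity equals 0 for n > 1 (geometric series with r ≠ 1).

0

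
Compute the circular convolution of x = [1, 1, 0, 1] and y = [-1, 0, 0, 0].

(x ⊛ y)[n] = Σ(m=0 to 3) x[m] · y[(n-m) mod 4]

Computing each output sample:
(x ⊛ y)[0] = -1
(x ⊛ y)[1] = -1
(x ⊛ y)[2] = 0
(x ⊛ y)[3] = -1

x ⊛ y = [-1, -1, 0, -1]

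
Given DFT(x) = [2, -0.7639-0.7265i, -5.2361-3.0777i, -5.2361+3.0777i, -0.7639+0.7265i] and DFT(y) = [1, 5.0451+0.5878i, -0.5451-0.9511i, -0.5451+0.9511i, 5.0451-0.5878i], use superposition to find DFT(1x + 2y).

By linearity: DFT(1x + 2y) = 1·DFT(x) + 2·DFT(y)
= 1·[2, -0.7639-0.7265i, -5.2361-3.0777i, -5.2361+3.0777i, -0.7639+0.7265i] + 2·[1, 5.0451+0.5878i, -0.5451-0.9511i, -0.5451+0.9511i, 5.0451-0.5878i]

Computing element-wise:
Z[0] = 1·(2) + 2·(1) = 4
Z[1] = 1·(-0.7639-0.7265i) + 2·(5.0451+0.5878i) = 9.3263+0.4491i
Z[2] = 1·(-5.2361-3.0777i) + 2·(-0.5451-0.9511i) = -6.3263-4.9799i
Z[3] = 1·(-5.2361+3.0777i) + 2·(-0.5451+0.9511i) = -6.3263+4.9799i
Z[4] = 1·(-0.7639+0.7265i) + 2·(5.0451-0.5878i) = 9.3263-0.4491i

DFT(1x + 2y) = 1·X + 2·Y = [4, 9.3263+0.4491i, -6.3263-4.9799i, -6.3263+4.9799i, 9.3263-0.4491i]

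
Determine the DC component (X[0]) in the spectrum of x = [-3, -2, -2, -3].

X[0] = Σ(n=0 to 3) x[n] · ω_4^0 = Σ x[n]
= (-3) + (-2) + (-2) + (-3)

X[0] = -10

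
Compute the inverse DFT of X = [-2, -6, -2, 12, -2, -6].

x[n] = (1/6) Σ(k=0 to 5) X[k] · e^(2πikn/6)

Computing each x[n]:
x[0] = -1
x[1] = -3
x[2] = 3
x[3] = -1
x[4] = 3
x[5] = -3

x = [-1, -3, 3, -1, 3, -3]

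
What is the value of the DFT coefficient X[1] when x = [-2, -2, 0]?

X[1] = Σ(n=0 to 2) x[n] · ω_3^(1n) where ω_3 = e^(-2πi/3)
= (-2)·ω_3^0 + (-2)·ω_3^1 + (0)·ω_3^2

X[1] = -1.0000+1.7321i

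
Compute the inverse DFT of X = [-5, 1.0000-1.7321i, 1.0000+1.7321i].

x[n] = (1/3) Σ(k=0 to 2) X[k] · e^(2πikn/3)

Computing each x[n]:
x[0] = -1
x[1] = -1
x[2] = -3

x = [-1, -1, -3]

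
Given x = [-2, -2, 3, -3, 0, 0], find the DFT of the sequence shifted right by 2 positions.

Time shift by 2: X_shifted[k] = ω_6^(2k) · X[k]
Shifted x = [0, 0, -2, -2, 3, -3]

DFT(x[n-2]) = [-4, 1.7321i, -1.0000-6.9282i, 6, -1.0000+6.9282i, -1.7321i]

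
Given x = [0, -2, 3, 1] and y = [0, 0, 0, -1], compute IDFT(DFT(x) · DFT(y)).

(x ⊛ y)[n] = Σ(m=0 to 3) x[m] · y[(n-m) mod 4]

Computing each output sample:
(x ⊛ y)[0] = 2
(x ⊛ y)[1] = -3
(x ⊛ y)[2] = -1
(x ⊛ y)[3] = 0

x ⊛ y = [2, -3, -1, 0]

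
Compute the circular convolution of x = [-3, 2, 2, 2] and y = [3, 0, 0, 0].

(x ⊛ y)[n] = Σ(m=0 to 3) x[m] · y[(n-m) mod 4]

Computing each output sample:
(x ⊛ y)[0] = -9
(x ⊛ y)[1] = 6
(x ⊛ y)[2] = 6
(x ⊛ y)[3] = 6

x ⊛ y = [-9, 6, 6, 6]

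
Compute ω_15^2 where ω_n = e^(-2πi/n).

ω_15^2 = e^(-2πi·2/15)
= cos(-2π·2/15) + i·sin(-2π·2/15)
= cos(-4π/15) + i·sin(-4π/15)

ω_15^2 = cos(-4π/15) + i·sin(-4π/15) = 0.6691-0.7431i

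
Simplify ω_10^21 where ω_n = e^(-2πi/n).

Since ω_10^10 = 1, powers reduce modulo 10.
21 mod 10 = 1
So ω_10^21 = ω_10^1 = e^(-2πi·1/10)

ω_10^21 = ω_10^1 = 0.8090-0.5878i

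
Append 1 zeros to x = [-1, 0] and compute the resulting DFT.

Original 2-point DFT: [-1, -1]
Zero-padded 3-point DFT provides frequency interpolation.

DFT_3([x, 0, ...]) = [-1, -1, -1]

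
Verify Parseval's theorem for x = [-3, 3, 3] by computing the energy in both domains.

Time domain:
Σ|x[n]|² = |-3|² + |3|² + |3|² = 27.0000

Frequency domain:
(1/3)Σ|X[k]|² = (1/3)(|3|² + |-6|² + |-6|²) = (1/3)·81.0000 = 27.0000

Both sides agree, confirming Parseval's theorem.

Σ|x[n]|² = (1/N)Σ|X[k]|² = 27.0000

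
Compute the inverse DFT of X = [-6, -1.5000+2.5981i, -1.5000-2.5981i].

x[n] = (1/3) Σ(k=0 to 2) X[k] · e^(2πikn/3)

Computing each x[n]:
x[0] = -3
x[1] = -3
x[2] = 0

x = [-3, -3, 0]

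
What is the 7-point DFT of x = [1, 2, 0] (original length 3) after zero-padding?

Original 3-point DFT: [3, -1.7321i, 1.7321i]
Zero-padded 7-point DFT provides frequency interpolation.

DFT_7([x, 0, ...]) = [3, 2.2470-1.5637i, 0.5550-1.9499i, -0.8019-0.8678i, -0.8019+0.8678i, 0.5550+1.9499i, 2.2470+1.5637i]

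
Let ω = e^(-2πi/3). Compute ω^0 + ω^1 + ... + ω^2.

Sum of all nth roots of unity equals 0 for n > 1 (geometric series with r ≠ 1).

0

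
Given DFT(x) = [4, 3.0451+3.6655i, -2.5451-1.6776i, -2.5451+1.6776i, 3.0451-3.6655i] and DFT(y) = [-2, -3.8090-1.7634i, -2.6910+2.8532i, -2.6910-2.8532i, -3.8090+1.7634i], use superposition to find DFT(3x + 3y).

By linearity: DFT(3x + 3y) = 3·DFT(x) + 3·DFT(y)
= 3·[4, 3.0451+3.6655i, -2.5451-1.6776i, -2.5451+1.6776i, 3.0451-3.6655i] + 3·[-2, -3.8090-1.7634i, -2.6910+2.8532i, -2.6910-2.8532i, -3.8090+1.7634i]

Computing element-wise:
Z[0] = 3·(4) + 3·(-2) = 6
Z[1] = 3·(3.0451+3.6655i) + 3·(-3.8090-1.7634i) = -2.2917+5.7063i
Z[2] = 3·(-2.5451-1.6776i) + 3·(-2.6910+2.8532i) = -15.7083+3.5268i
Z[3] = 3·(-2.5451+1.6776i) + 3·(-2.6910-2.8532i) = -15.7083-3.5268i
Z[4] = 3·(3.0451-3.6655i) + 3·(-3.8090+1.7634i) = -2.2917-5.7063i

DFT(3x + 3y) = 3·X + 3·Y = [6, -2.2917+5.7063i, -15.7083+3.5268i, -15.7083-3.5268i, -2.2917-5.7063i]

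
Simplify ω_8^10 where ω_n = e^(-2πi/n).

Since ω_8^8 = 1, powers reduce modulo 8.
10 mod 8 = 2
So ω_8^10 = ω_8^2 = e^(-2πi·2/8)

ω_8^10 = ω_8^2 = -1i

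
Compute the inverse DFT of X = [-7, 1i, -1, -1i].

x[n] = (1/4) Σ(k=0 to 3) X[k] · e^(2πikn/4)

Computing each x[n]:
x[0] = -2
x[1] = -2
x[2] = -2
x[3] = -1

x = [-2, -2, -2, -1]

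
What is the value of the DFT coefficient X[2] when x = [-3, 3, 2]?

X[2] = Σ(n=0 to 2) x[n] · ω_3^(2n) where ω_3 = e^(-2πi/3)
= (-3)·ω_3^0 + (3)·ω_3^2 + (2)·ω_3^4

X[2] = -5.5000+0.8660i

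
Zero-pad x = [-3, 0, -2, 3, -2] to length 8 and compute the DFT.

Original 5-point DFT: [-4, -4.4271+1.0368i, -1.0729-5.9309i, -1.0729+5.9309i, -4.4271-1.0368i]
Zero-padded 8-point DFT provides frequency interpolation.

DFT_8([x, 0, ...]) = [-4, -3.1213-0.1213i, -3+3i, 1.1213-4.1213i, -10, 1.1213+4.1213i, -3-3i, -3.1213+0.1213i]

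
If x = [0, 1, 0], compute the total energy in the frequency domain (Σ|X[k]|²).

Parseval: Σ|x[n]|² = (1/N)Σ|X[k]|², so Σ|X[k]|² = N·Σ|x[n]|² = 3·1.0000

Σ|X[k]|² = N·Σ|x[n]|² = 3·1.0000 = 3.0000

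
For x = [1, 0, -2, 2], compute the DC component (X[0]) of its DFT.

X[0] = Σ(n=0 to 3) x[n] · ω_4^0 = Σ x[n]
= (1) + (0) + (-2) + (2)

X[0] = 1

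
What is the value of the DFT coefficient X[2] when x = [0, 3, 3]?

X[2] = Σ(n=0 to 2) x[n] · ω_3^(2n) where ω_3 = e^(-2πi/3)
= (0)·ω_3^0 + (3)·ω_3^2 + (3)·ω_3^4

X[2] = -3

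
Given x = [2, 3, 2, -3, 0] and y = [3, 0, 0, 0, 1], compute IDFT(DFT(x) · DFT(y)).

(x ⊛ y)[n] = Σ(m=0 to 4) x[m] · y[(n-m) mod 5]

Computing each output sample:
(x ⊛ y)[0] = 9
(x ⊛ y)[1] = 11
(x ⊛ y)[2] = 3
(x ⊛ y)[3] = -9
(x ⊛ y)[4] = 2

x ⊛ y = [9, 11, 3, -9, 2]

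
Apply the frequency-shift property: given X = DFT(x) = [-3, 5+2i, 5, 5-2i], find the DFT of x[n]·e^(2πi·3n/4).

Modulation property: DFT(ω_4^(-3n)·x[n]) = X[(k-3) mod 4], so circularly shift X by 3 positions.

X[k-3] = [5+2i, 5, 5-2i, -3]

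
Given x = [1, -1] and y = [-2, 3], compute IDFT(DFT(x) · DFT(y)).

(x ⊛ y)[n] = Σ(m=0 to 1) x[m] · y[(n-m) mod 2]

Computing each output sample:
(x ⊛ y)[0] = -5
(x ⊛ y)[1] = 5

x ⊛ y = [-5, 5]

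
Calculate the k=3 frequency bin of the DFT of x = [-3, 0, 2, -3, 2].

X[3] = Σ(n=0 to 4) x[n] · ω_5^(3n) where ω_5 = e^(-2πi/5)
= (-3)·ω_5^0 + (0)·ω_5^3 + (2)·ω_5^6 + (-3)·ω_5^9 + (2)·ω_5^12

X[3] = -4.9271-5.9309i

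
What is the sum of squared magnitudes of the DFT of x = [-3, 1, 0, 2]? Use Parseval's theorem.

Parseval: Σ|x[n]|² = (1/N)Σ|X[k]|², so Σ|X[k]|² = N·Σ|x[n]|² = 4·14.0000

Σ|X[k]|² = N·Σ|x[n]|² = 4·14.0000 = 56.0000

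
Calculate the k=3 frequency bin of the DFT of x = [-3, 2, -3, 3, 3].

X[3] = Σ(n=0 to 4) x[n] · ω_5^(3n) where ω_5 = e^(-2πi/5)
= (-3)·ω_5^0 + (2)·ω_5^3 + (-3)·ω_5^6 + (3)·ω_5^9 + (3)·ω_5^12

X[3] = -7.0451+5.1186i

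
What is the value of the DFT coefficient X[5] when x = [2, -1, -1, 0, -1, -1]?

X[5] = Σ(n=0 to 5) x[n] · ω_6^(5n) where ω_6 = e^(-2πi/6)
= (2)·ω_6^0 + (-1)·ω_6^5 + (-1)·ω_6^10 + (0)·ω_6^15 + (-1)·ω_6^20 + (-1)·ω_6^25

X[5] = 2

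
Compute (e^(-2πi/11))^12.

Since ω_11^11 = 1, powers reduce modulo 11.
12 mod 11 = 1
So ω_11^12 = ω_11^1 = e^(-2πi·1/11)

ω_11^12 = ω_11^1 = 0.8413-0.5406i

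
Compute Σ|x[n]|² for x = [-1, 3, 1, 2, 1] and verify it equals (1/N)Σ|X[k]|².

Time domain:
Σ|x[n]|² = |-1|² + |3|² + |1|² + |2|² + |1|² = 16.0000

Frequency domain:
(1/5)Σ|X[k]|² = (1/5)(|6|² + |-2.1910-1.3143i|² + |-3.3090-2.1266i|² + |-3.3090+2.1266i|² + |-2.1910+1.3143i|²) = (1/5)·80.0000 = 16.0000

Both sides agree, confirming Parseval's theorem.

Σ|x[n]|² = (1/N)Σ|X[k]|² = 16.0000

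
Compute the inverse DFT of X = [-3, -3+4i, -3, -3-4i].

x[n] = (1/4) Σ(k=0 to 3) X[k] · e^(2πikn/4)

Computing each x[n]:
x[0] = -3
x[1] = -2
x[2] = 0
x[3] = 2

x = [-3, -2, 0, 2]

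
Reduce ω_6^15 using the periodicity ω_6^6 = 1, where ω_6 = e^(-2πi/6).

Since ω_6^6 = 1, powers reduce modulo 6.
15 mod 6 = 3
So ω_6^15 = ω_6^3 = e^(-2πi·3/6)

ω_6^15 = ω_6^3 = -1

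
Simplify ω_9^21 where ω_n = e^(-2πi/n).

Since ω_9^9 = 1, powers reduce modulo 9.
21 mod 9 = 3
So ω_9^21 = ω_9^3 = e^(-2πi·3/9)

ω_9^21 = ω_9^3 = -0.5000-0.8660i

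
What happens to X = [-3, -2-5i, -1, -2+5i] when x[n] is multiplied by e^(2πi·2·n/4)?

Modulation property: DFT(ω_4^(-2n)·x[n]) = X[(k-2) mod 4], so circularly shift X by 2 positions.

X[k-2] = [-1, -2+5i, -3, -2-5i]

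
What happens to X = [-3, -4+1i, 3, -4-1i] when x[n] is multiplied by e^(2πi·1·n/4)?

Modulation property: DFT(ω_4^(-1n)·x[n]) = X[(k-1) mod 4], so circularly shift X by 1 positions.

X[k-1] = [-4-1i, -3, -4+1i, 3]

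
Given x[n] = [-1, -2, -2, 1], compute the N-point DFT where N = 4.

X[k] = Σ(n=0 to 3) x[n] · ω_4^(nk)
where ω_4 = e^(-2πi/4)

Computing each X[k]:
X[0] = -4
X[1] = 1+3i
X[2] = -2
X[3] = 1-3i

X = [-4, 1+3i, -2, 1-3i]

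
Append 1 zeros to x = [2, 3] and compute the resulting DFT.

Original 2-point DFT: [5, -1]
Zero-padded 3-point DFT provides frequency interpolation.

DFT_3([x, 0, ...]) = [5, 0.5000-2.5981i, 0.5000+2.5981i]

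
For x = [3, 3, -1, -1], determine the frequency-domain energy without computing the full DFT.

Parseval: Σ|x[n]|² = (1/N)Σ|X[k]|², so Σ|X[k]|² = N·Σ|x[n]|² = 4·20.0000

Σ|X[k]|² = N·Σ|x[n]|² = 4·20.0000 = 80.0000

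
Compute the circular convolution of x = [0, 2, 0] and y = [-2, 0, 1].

(x ⊛ y)[n] = Σ(m=0 to 2) x[m] · y[(n-m) mod 3]

Computing each output sample:
(x ⊛ y)[0] = 2
(x ⊛ y)[1] = -4
(x ⊛ y)[2] = 0

x ⊛ y = [2, -4, 0]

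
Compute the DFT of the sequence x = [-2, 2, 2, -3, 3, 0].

X[k] = Σ(n=0 to 5) x[n] · ω_6^(nk)
where ω_6 = e^(-2πi/6)

Computing each X[k]:
X[0] = 2
X[1] = -0.5000-0.8660i
X[2] = -8.5000-2.5981i
X[3] = 4
X[4] = -8.5000+2.5981i
X[5] = -0.5000+0.8660i

X = [2, -0.5000-0.8660i, -8.5000-2.5981i, 4, -8.5000+2.5981i, -0.5000+0.8660i]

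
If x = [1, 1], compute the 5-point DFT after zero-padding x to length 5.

Original 2-point DFT: [2, 0]
Zero-padded 5-point DFT provides frequency interpolation.

DFT_5([x, 0, ...]) = [2, 1.3090-0.9511i, 0.1910-0.5878i, 0.1910+0.5878i, 1.3090+0.9511i]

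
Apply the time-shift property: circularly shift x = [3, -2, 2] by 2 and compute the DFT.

Time shift by 2: X_shifted[k] = ω_3^(2k) · X[k]
Shifted x = [-2, 2, 3]

DFT(x[n-2]) = [3, -4.5000+0.8660i, -4.5000-0.8660i]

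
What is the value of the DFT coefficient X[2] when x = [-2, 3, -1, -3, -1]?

X[2] = Σ(n=0 to 4) x[n] · ω_5^(2n) where ω_5 = e^(-2πi/5)
= (-2)·ω_5^0 + (3)·ω_5^2 + (-1)·ω_5^4 + (-3)·ω_5^6 + (-1)·ω_5^8

X[2] = -4.8541-0.4490i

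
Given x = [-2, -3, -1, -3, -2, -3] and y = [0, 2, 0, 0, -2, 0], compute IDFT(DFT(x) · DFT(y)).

(x ⊛ y)[n] = Σ(m=0 to 5) x[m] · y[(n-m) mod 6]

Computing each output sample:
(x ⊛ y)[0] = -4
(x ⊛ y)[1] = 2
(x ⊛ y)[2] = -2
(x ⊛ y)[3] = 4
(x ⊛ y)[4] = -2
(x ⊛ y)[5] = 2

x ⊛ y = [-4, 2, -2, 4, -2, 2]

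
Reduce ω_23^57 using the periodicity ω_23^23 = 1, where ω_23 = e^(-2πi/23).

Since ω_23^23 = 1, powers reduce modulo 23.
57 mod 23 = 11
So ω_23^57 = ω_23^11 = e^(-2πi·11/23)

ω_23^57 = ω_23^11 = -0.9907-0.1362i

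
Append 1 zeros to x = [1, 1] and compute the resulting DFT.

Original 2-point DFT: [2, 0]
Zero-padded 3-point DFT provides frequency interpolation.

DFT_3([x, 0, ...]) = [2, 0.5000-0.8660i, 0.5000+0.8660i]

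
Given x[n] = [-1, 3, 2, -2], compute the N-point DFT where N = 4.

X[k] = Σ(n=0 to 3) x[n] · ω_4^(nk)
where ω_4 = e^(-2πi/4)

Computing each X[k]:
X[0] = 2
X[1] = -3-5i
X[2] = 0
X[3] = -3+5i

X = [2, -3-5i, 0, -3+5i]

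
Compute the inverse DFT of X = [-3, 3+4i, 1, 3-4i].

x[n] = (1/4) Σ(k=0 to 3) X[k] · e^(2πikn/4)

Computing each x[n]:
x[0] = 1
x[1] = -3
x[2] = -2
x[3] = 1

x = [1, -3, -2, 1]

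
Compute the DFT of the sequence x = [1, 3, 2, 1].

X[k] = Σ(n=0 to 3) x[n] · ω_4^(nk)
where ω_4 = e^(-2πi/4)

Computing each X[k]:
X[0] = 7
X[1] = -1-2i
X[2] = -1
X[3] = -1+2i

X = [7, -1-2i, -1, -1+2i]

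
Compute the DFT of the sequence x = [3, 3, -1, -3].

X[k] = Σ(n=0 to 3) x[n] · ω_4^(nk)
where ω_4 = e^(-2πi/4)

Computing each X[k]:
X[0] = 2
X[1] = 4-6i
X[2] = 2
X[3] = 4+6i

X = [2, 4-6i, 2, 4+6i]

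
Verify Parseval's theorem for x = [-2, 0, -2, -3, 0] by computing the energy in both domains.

Time domain:
Σ|x[n]|² = |-2|² + |0|² + |-2|² + |-3|² + |0|² = 17.0000

Frequency domain:
(1/5)Σ|X[k]|² = (1/5)(|-7|² + |2.0451-0.5878i|² + |-3.5451+0.9511i|² + |-3.5451-0.9511i|² + |2.0451+0.5878i|²) = (1/5)·85.0000 = 17.0000

Both sides agree, confirming Parseval's theorem.

Σ|x[n]|² = (1/N)Σ|X[k]|² = 17.0000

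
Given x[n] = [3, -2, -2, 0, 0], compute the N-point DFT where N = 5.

X[k] = Σ(n=0 to 4) x[n] · ω_5^(nk)
where ω_5 = e^(-2πi/5)

Computing each X[k]:
X[0] = -1
X[1] = 4.0000+3.0777i
X[2] = 4.0000-0.7265i
X[3] = 4.0000+0.7265i
X[4] = 4.0000-3.0777i

X = [-1, 4.0000+3.0777i, 4.0000-0.7265i, 4.0000+0.7265i, 4.0000-3.0777i]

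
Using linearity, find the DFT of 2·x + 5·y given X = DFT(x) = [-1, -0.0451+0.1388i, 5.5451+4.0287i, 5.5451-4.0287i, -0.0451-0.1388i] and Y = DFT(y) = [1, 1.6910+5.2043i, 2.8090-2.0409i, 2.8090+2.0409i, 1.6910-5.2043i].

By linearity: DFT(2x + 5y) = 2·DFT(x) + 5·DFT(y)
= 2·[-1, -0.0451+0.1388i, 5.5451+4.0287i, 5.5451-4.0287i, -0.0451-0.1388i] + 5·[1, 1.6910+5.2043i, 2.8090-2.0409i, 2.8090+2.0409i, 1.6910-5.2043i]

Computing element-wise:
Z[0] = 2·(-1) + 5·(1) = 3
Z[1] = 2·(-0.0451+0.1388i) + 5·(1.6910+5.2043i) = 8.3648+26.2991i
Z[2] = 2·(5.5451+4.0287i) + 5·(2.8090-2.0409i) = 25.1352-2.1471i
Z[3] = 2·(5.5451-4.0287i) + 5·(2.8090+2.0409i) = 25.1352+2.1471i
Z[4] = 2·(-0.0451-0.1388i) + 5·(1.6910-5.2043i) = 8.3648-26.2991i

DFT(2x + 5y) = 2·X + 5·Y = [3, 8.3648+26.2991i, 25.1352-2.1471i, 25.1352+2.1471i, 8.3648-26.2991i]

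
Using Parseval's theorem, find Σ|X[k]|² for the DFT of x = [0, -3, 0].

Parseval: Σ|x[n]|² = (1/N)Σ|X[k]|², so Σ|X[k]|² = N·Σ|x[n]|² = 3·9.0000

Σ|X[k]|² = N·Σ|x[n]|² = 3·9.0000 = 27.0000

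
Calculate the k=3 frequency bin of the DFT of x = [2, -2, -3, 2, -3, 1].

X[3] = Σ(n=0 to 5) x[n] · ω_6^(3n) where ω_6 = e^(-2πi/6)
= (2)·ω_6^0 + (-2)·ω_6^3 + (-3)·ω_6^6 + (2)·ω_6^9 + (-3)·ω_6^12 + (1)·ω_6^15

X[3] = -5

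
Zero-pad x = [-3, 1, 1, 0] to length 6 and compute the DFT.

Original 4-point DFT: [-1, -4-1i, -3, -4+1i]
Zero-padded 6-point DFT provides frequency interpolation.

DFT_6([x, 0, ...]) = [-1, -3.0000-1.7321i, -4, -3, -4, -3.0000+1.7321i]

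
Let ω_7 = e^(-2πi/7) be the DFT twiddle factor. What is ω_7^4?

ω_7^4 = e^(-2πi·4/7)
= cos(-2π·4/7) + i·sin(-2π·4/7)
= cos(-8π/7) + i·sin(-8π/7)

ω_7^4 = cos(-8π/7) + i·sin(-8π/7) = -0.9010+0.4339i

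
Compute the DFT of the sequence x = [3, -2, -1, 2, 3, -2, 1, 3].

X[k] = Σ(n=0 to 7) x[n] · ω_8^(nk)
where ω_8 = e^(-2πi/8)

Computing each X[k]:
X[0] = 7
X[1] = 0.7071+2.7071i
X[2] = 6+9i
X[3] = -0.7071-1.2929i
X[4] = 5
X[5] = -0.7071+1.2929i
X[6] = 6-9i
X[7] = 0.7071-2.7071i

X = [7, 0.7071+2.7071i, 6+9i, -0.7071-1.2929i, 5, -0.7071+1.2929i, 6-9i, 0.7071-2.7071i]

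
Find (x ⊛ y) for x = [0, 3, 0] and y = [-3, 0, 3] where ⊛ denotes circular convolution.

(x ⊛ y)[n] = Σ(m=0 to 2) x[m] · y[(n-m) mod 3]

Computing each output sample:
(x ⊛ y)[0] = 9
(x ⊛ y)[1] = -9
(x ⊛ y)[2] = 0

x ⊛ y = [9, -9, 0]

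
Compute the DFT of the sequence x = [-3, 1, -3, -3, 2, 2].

X[k] = Σ(n=0 to 5) x[n] · ω_6^(nk)
where ω_6 = e^(-2πi/6)

Computing each X[k]:
X[0] = -4
X[1] = 2.0000+5.1962i
X[2] = -7.0000-3.4641i
X[3] = -4
X[4] = -7.0000+3.4641i
X[5] = 2.0000-5.1962i

X = [-4, 2.0000+5.1962i, -7.0000-3.4641i, -4, -7.0000+3.4641i, 2.0000-5.1962i]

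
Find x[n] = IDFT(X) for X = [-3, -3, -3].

x[n] = (1/3) Σ(k=0 to 2) X[k] · e^(2πikn/3)

Computing each x[n]:
x[0] = -3
x[1] = 0
x[2] = 0

x = [-3, 0, 0]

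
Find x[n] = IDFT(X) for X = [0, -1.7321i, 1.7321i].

x[n] = (1/3) Σ(k=0 to 2) X[k] · e^(2πikn/3)

Computing each x[n]:
x[0] = 0
x[1] = 1
x[2] = -1

x = [0, 1, -1]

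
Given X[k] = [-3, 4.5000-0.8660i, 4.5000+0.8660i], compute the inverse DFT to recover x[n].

x[n] = (1/3) Σ(k=0 to 2) X[k] · e^(2πikn/3)

Computing each x[n]:
x[0] = 2
x[1] = -2
x[2] = -3

x = [2, -2, -3]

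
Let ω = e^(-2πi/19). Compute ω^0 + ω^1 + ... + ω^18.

Sum of all nth roots of unity equals 0 for n > 1 (geometric series with r ≠ 1).

0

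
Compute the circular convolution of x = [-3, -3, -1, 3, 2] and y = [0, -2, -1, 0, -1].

(x ⊛ y)[n] = Σ(m=0 to 4) x[m] · y[(n-m) mod 5]

Computing each output sample:
(x ⊛ y)[0] = -4
(x ⊛ y)[1] = 5
(x ⊛ y)[2] = 6
(x ⊛ y)[3] = 3
(x ⊛ y)[4] = -2

x ⊛ y = [-4, 5, 6, 3, -2]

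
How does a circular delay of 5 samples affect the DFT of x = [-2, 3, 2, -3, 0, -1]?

Time shift by 5: X_shifted[k] = ω_6^(5k) · X[k]
Shifted x = [3, 2, -3, 0, -1, -2]

DFT(x[n-5]) = [-1, 5.0000-1.7321i, 5.0000-5.1962i, -1, 5.0000+5.1962i, 5.0000+1.7321i]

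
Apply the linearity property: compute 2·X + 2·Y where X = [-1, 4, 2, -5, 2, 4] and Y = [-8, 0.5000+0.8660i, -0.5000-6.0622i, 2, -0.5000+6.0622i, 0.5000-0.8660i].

By linearity: DFT(2x + 2y) = 2·DFT(x) + 2·DFT(y)
= 2·[-1, 4, 2, -5, 2, 4] + 2·[-8, 0.5000+0.8660i, -0.5000-6.0622i, 2, -0.5000+6.0622i, 0.5000-0.8660i]

Computing element-wise:
Z[0] = 2·(-1) + 2·(-8) = -18
Z[1] = 2·(4) + 2·(0.5000+0.8660i) = 9.0000+1.7320i
Z[2] = 2·(2) + 2·(-0.5000-6.0622i) = 3.0000-12.1244i
Z[3] = 2·(-5) + 2·(2) = -6
Z[4] = 2·(2) + 2·(-0.5000+6.0622i) = 3.0000+12.1244i
Z[5] = 2·(4) + 2·(0.5000-0.8660i) = 9.0000-1.7320i

DFT(2x + 2y) = 2·X + 2·Y = [-18, 9.0000+1.7320i, 3.0000-12.1244i, -6, 3.0000+12.1244i, 9.0000-1.7320i]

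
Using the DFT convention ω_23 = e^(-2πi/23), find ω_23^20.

ω_23^20 = e^(-2πi·20/23)
= cos(-2π·20/23) + i·sin(-2π·20/23)
= cos(-40π/23) + i·sin(-40π/23)

ω_23^20 = cos(-40π/23) + i·sin(-40π/23) = 0.6826+0.7308i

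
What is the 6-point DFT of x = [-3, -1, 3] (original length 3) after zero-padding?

Original 3-point DFT: [-1, -4.0000+3.4641i, -4.0000-3.4641i]
Zero-padded 6-point DFT provides frequency interpolation.

DFT_6([x, 0, ...]) = [-1, -5.0000-1.7321i, -4.0000+3.4641i, 1, -4.0000-3.4641i, -5.0000+1.7321i]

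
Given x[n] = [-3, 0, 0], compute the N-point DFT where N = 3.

X[k] = Σ(n=0 to 2) x[n] · ω_3^(nk)
where ω_3 = e^(-2πi/3)

Computing each X[k]:
X[0] = -3
X[1] = -3
X[2] = -3

X = [-3, -3, -3]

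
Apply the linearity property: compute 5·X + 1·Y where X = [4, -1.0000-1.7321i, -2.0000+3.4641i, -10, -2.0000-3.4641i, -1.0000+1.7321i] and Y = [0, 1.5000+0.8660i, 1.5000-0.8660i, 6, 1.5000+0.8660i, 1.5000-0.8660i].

By linearity: DFT(5x + 1y) = 5·DFT(x) + 1·DFT(y)
= 5·[4, -1.0000-1.7321i, -2.0000+3.4641i, -10, -2.0000-3.4641i, -1.0000+1.7321i] + 1·[0, 1.5000+0.8660i, 1.5000-0.8660i, 6, 1.5000+0.8660i, 1.5000-0.8660i]

Computing element-wise:
Z[0] = 5·(4) + 1·(0) = 20
Z[1] = 5·(-1.0000-1.7321i) + 1·(1.5000+0.8660i) = -3.5000-7.7945i
Z[2] = 5·(-2.0000+3.4641i) + 1·(1.5000-0.8660i) = -8.5000+16.4545i
Z[3] = 5·(-10) + 1·(6) = -44
Z[4] = 5·(-2.0000-3.4641i) + 1·(1.5000+0.8660i) = -8.5000-16.4545i
Z[5] = 5·(-1.0000+1.7321i) + 1·(1.5000-0.8660i) = -3.5000+7.7945i

DFT(5x + 1y) = 5·X + 1·Y = [20, -3.5000-7.7945i, -8.5000+16.4545i, -44, -8.5000-16.4545i, -3.5000+7.7945i]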